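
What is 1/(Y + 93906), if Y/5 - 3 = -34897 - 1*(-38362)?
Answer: 1/111246 ≈ 8.9891e-6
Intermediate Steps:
Y = 17340 (Y = 15 + 5*(-34897 - 1*(-38362)) = 15 + 5*(-34897 + 38362) = 15 + 5*3465 = 15 + 17325 = 17340)
1/(Y + 93906) = 1/(17340 + 93906) = 1/111246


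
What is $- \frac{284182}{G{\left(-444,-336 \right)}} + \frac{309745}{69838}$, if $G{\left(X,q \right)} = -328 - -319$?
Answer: $\frac{19849490221}{628542} \approx 31580.0$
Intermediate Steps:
$G{\left(X,q \right)} = -9$ ($G{\left(X,q \right)} = -328 + 319 = -9$)
$- \frac{284182}{G{\left(-444,-336 \right)}} + \frac{309745}{69838} = - \frac{284182}{-9} + \frac{309745}{69838} = \left(-284182\right) \left(- \frac{1}{9}\right) + 309745 \cdot \frac{1}{69838} = \frac{284182}{9} + \frac{309745}{69838} = \frac{19849490221}{628542}$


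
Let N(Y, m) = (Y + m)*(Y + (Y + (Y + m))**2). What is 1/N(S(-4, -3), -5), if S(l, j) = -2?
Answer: -1/553 ≈ -0.0018083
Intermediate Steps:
N(Y, m) = (Y + m)*(Y + (m + 2*Y)**2)
1/N(S(-4, -3), -5) = 1/((-2)**2 - 2*(-5) - 2*(-5 + 2*(-2))**2 - 5*(-5 + 2*(-2))**2) = 1/(4 + 10 - 2*(-5 - 4)**2 - 5*(-5 - 4)**2) = 1/(4 + 10 - 2*(-9)**2 - 5*(-9)**2) = 1/(4 + 10 - 2*81 - 5*81) = 1/(4 + 10 - 162 - 405) = 1/(-553) = -1/553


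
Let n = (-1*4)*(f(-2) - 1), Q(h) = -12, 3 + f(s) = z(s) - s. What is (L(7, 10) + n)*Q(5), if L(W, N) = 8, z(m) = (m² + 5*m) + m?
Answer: -576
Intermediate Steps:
z(m) = m² + 6*m
f(s) = -3 - s + s*(6 + s) (f(s) = -3 + (s*(6 + s) - s) = -3 + (-s + s*(6 + s)) = -3 - s + s*(6 + s))
n = 40 (n = (-1*4)*((-3 - 1*(-2) - 2*(6 - 2)) - 1) = -4*((-3 + 2 - 2*4) - 1) = -4*((-3 + 2 - 8) - 1) = -4*(-9 - 1) = -4*(-10) = 40)
(L(7, 10) + n)*Q(5) = (8 + 40)*(-12) = 48*(-12) = -576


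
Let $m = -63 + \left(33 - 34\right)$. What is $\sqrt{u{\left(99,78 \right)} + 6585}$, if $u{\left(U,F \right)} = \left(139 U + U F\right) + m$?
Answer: $2 \sqrt{7001} \approx 167.34$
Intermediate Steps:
$m = -64$ ($m = -63 + \left(33 - 34\right) = -63 - 1 = -64$)
$u{\left(U,F \right)} = -64 + 139 U + F U$ ($u{\left(U,F \right)} = \left(139 U + U F\right) - 64 = \left(139 U + F U\right) - 64 = -64 + 139 U + F U$)
$\sqrt{u{\left(99,78 \right)} + 6585} = \sqrt{\left(-64 + 139 \cdot 99 + 78 \cdot 99\right) + 6585} = \sqrt{\left(-64 + 13761 + 7722\right) + 6585} = \sqrt{21419 + 6585} = \sqrt{28004} = 2 \sqrt{7001}$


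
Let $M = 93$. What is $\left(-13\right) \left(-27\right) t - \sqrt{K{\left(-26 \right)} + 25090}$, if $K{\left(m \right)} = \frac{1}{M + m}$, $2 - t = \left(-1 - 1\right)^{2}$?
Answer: $-702 - \frac{\sqrt{112629077}}{67} \approx -860.4$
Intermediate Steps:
$t = -2$ ($t = 2 - \left(-1 - 1\right)^{2} = 2 - \left(-2\right)^{2} = 2 - 4 = -2$)
$K{\left(m \right)} = \frac{1}{93 + m}$
$\left(-13\right) \left(-27\right) t - \sqrt{K{\left(-26 \right)} + 25090} = \left(-13\right) \left(-27\right) \left(-2\right) - \sqrt{\frac{1}{93 - 26} + 25090} = 351 \left(-2\right) - \sqrt{\frac{1}{67} + 25090} = -702 - \sqrt{\frac{1}{67} + 25090} = -702 - \sqrt{\frac{1681031}{67}} = -702 - \frac{\sqrt{112629077}}{67}$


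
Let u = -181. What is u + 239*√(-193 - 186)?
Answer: -181 + 239*I*√379 ≈ -181.0 + 4652.8*I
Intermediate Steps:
u + 239*√(-193 - 186) = -181 + 239*√(-193 - 186) = -181 + 239*√(-379) = -181 + 239*(I*√379) = -181 + 239*I*√379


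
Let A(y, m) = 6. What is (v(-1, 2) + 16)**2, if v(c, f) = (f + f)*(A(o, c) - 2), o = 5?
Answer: 1024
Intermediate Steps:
v(c, f) = 8*f (v(c, f) = (f + f)*(6 - 2) = (2*f)*4 = 8*f)
(v(-1, 2) + 16)**2 = (8*2 + 16)**2 = (16 + 16)**2 = 32**2 = 1024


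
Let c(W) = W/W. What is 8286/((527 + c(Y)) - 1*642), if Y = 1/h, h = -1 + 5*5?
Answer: -1381/19 ≈ -72.684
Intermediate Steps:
h = 24 (h = -1 + 25 = 24)
Y = 1/24 ≈ 0.041667
c(W) = 1
8286/((527 + c(Y)) - 1*642) = 8286/((527 + 1) - 1*642) = 8286/(528 - 642) = 8286/(-114) = 8286*(-1/114) = -1381/19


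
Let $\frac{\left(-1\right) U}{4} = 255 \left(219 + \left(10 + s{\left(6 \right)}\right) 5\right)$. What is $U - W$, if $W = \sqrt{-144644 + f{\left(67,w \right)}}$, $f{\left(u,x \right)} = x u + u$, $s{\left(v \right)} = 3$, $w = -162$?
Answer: $-289680 - i \sqrt{155431} \approx -2.8968 \cdot 10^{5} - 394.25 i$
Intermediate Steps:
$f{\left(u,x \right)} = u + u x$ ($f{\left(u,x \right)} = u x + u = u + u x$)
$W = i \sqrt{155431}$ ($W = \sqrt{-144644 + 67 \left(1 - 162\right)} = \sqrt{-144644 + 67 \left(-161\right)} = \sqrt{-144644 - 10787} = \sqrt{-155431} = i \sqrt{155431} \approx 394.25 i$)
$U = -289680$ ($U = - 4 \cdot 255 \left(219 + \left(10 + 3\right) 5\right) = - 4 \cdot 255 \left(219 + 13 \cdot 5\right) = - 4 \cdot 255 \left(219 + 65\right) = - 4 \cdot 255 \cdot 284 = \left(-4\right) 72420 = -289680$)
$U - W = -289680 - i \sqrt{155431}$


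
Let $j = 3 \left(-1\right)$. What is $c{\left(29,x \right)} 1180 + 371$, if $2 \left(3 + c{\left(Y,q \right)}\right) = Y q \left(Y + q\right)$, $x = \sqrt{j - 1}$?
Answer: $-71609 + 992380 i \approx -71609.0 + 9.9238 \cdot 10^{5} i$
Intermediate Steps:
$j = -3$
$x = 2 i$ ($x = \sqrt{-3 - 1} = \sqrt{-4} = 2 i \approx 2.0 i$)
$c{\left(Y,q \right)} = -3 + \frac{Y q \left(Y + q\right)}{2}$
$c{\left(29,x \right)} 1180 + 371 = \left(-3 + \frac{1}{2} \cdot 29 \left(2 i\right)^{2} + \frac{2 i 29^{2}}{2}\right) 1180 + 371 = \left(-3 + \frac{1}{2} \cdot 29 \left(-4\right) + \frac{1}{2} \cdot 2 i 841\right) 1180 + 371 = \left(-3 - 58 + 841 i\right) 1180 + 371 = \left(-61 + 841 i\right) 1180 + 371 = \left(-71980 + 992380 i\right) + 371 = -71609 + 992380 i$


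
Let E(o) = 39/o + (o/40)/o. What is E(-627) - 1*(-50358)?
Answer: 420992569/8360 ≈ 50358.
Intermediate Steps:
E(o) = 1/40 + 39/o (E(o) = 39/o + (o*(1/40))/o = 39/o + (o/40)/o = 39/o + 1/40 = 1/40 + 39/o)
E(-627) - 1*(-50358) = (1/40)*(1560 - 627)/(-627) - 1*(-50358) = (1/40)*(-1/627)*933 + 50358 = -311/8360 + 50358 = 420992569/8360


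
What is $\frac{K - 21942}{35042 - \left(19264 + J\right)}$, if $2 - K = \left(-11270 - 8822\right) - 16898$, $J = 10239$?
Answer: $\frac{15050}{5539} \approx 2.7171$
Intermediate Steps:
$K = 36992$ ($K = 2 - \left(\left(-11270 - 8822\right) - 16898\right) = 2 - \left(-20092 - 16898\right) = 2 - -36990 = 2 + 36990 = 36992$)
$\frac{K - 21942}{35042 - \left(19264 + J\right)} = \frac{36992 - 21942}{35042 - 29503} = \frac{15050}{35042 - 29503} = \frac{15050}{5539}$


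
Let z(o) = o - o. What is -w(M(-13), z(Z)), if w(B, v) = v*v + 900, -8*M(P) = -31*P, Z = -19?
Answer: -900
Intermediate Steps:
z(o) = 0
M(P) = 31*P/8 (M(P) = -(-31)*P/8 = 31*P/8)
w(B, v) = 900 + v² (w(B, v) = v² + 900 = 900 + v²)
-w(M(-13), z(Z)) = -(900 + 0²) = -(900 + 0) = -1*900 = -900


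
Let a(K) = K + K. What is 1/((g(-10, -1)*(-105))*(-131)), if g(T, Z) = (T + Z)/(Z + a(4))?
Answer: -1/21615 ≈ -4.6264e-5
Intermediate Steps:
a(K) = 2*K
g(T, Z) = (T + Z)/(8 + Z) (g(T, Z) = (T + Z)/(Z + 2*4) = (T + Z)/(Z + 8) = (T + Z)/(8 + Z))
1/((g(-10, -1)*(-105))*(-131)) = 1/((((-10 - 1)/(8 - 1))*(-105))*(-131)) = 1/(((-11/7)*(-105))*(-131)) = 1/((((1/7)*(-11))*(-105))*(-131)) = 1/(-11/7*(-105)*(-131)) = 1/(165*(-131)) = 1/(-21615) = -1/21615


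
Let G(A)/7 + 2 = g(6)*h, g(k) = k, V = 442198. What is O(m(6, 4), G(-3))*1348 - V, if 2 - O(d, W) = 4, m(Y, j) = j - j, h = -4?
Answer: -444894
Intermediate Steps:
m(Y, j) = 0
G(A) = -182 (G(A) = -14 + 7*(6*(-4)) = -14 + 7*(-24) = -14 - 168 = -182)
O(d, W) = -2 (O(d, W) = 2 - 1*4 = 2 - 4 = -2)
O(m(6, 4), G(-3))*1348 - V = -2*1348 - 1*442198 = -2696 - 442198 = -444894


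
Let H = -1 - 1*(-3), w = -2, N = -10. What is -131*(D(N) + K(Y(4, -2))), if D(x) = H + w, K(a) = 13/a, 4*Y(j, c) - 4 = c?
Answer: -3406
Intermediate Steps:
Y(j, c) = 1 + c/4
H = 2 (H = -1 + 3 = 2)
D(x) = 0 (D(x) = 2 - 2 = 0)
-131*(D(N) + K(Y(4, -2))) = -131*(0 + 13/(1 + (¼)*(-2))) = -131*(0 + 13/(1 - ½)) = -131*(0 + 13/(½)) = -131*(0 + 13*2) = -131*(0 + 26) = -131*26 = -3406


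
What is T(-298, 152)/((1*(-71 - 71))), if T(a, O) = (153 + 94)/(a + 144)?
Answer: 247/21868 ≈ 0.011295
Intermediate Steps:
T(a, O) = 247/(144 + a)
T(-298, 152)/((1*(-71 - 71))) = (247/(144 - 298))/((1*(-71 - 71))) = (247/(-154))/((1*(-142))) = (247*(-1/154))/(-142) = -247/154*(-1/142) = 247/21868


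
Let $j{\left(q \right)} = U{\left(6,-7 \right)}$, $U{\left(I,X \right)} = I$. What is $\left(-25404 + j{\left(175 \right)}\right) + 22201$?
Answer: $-3197$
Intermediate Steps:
$j{\left(q \right)} = 6$
$\left(-25404 + j{\left(175 \right)}\right) + 22201 = \left(-25404 + 6\right) + 22201 = -25398 + 22201 = -3197$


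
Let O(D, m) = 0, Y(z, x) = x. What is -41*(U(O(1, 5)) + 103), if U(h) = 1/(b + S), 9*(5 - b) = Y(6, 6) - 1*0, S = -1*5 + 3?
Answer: -29684/7 ≈ -4240.6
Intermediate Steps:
S = -2 (S = -5 + 3 = -2)
b = 13/3 (b = 5 - (6 - 1*0)/9 = 5 - (6 + 0)/9 = 5 - 1/9*6 = 5 - 2/3 = 13/3 ≈ 4.3333)
U(h) = 3/7 (U(h) = 1/(13/3 - 2) = 1/(7/3) = 3/7)
-41*(U(O(1, 5)) + 103) = -41*(3/7 + 103) = -41*724/7 = -29684/7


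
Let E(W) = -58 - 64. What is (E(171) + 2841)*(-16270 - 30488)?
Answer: -127135002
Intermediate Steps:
E(W) = -122
(E(171) + 2841)*(-16270 - 30488) = (-122 + 2841)*(-16270 - 30488) = 2719*(-46758) = -127135002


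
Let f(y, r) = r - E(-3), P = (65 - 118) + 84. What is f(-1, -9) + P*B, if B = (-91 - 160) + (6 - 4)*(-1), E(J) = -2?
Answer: -7850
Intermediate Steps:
P = 31 (P = -53 + 84 = 31)
f(y, r) = 2 + r (f(y, r) = r - 1*(-2) = r + 2 = 2 + r)
B = -253 (B = -251 + 2*(-1) = -251 - 2 = -253)
f(-1, -9) + P*B = (2 - 9) + 31*(-253) = -7 - 7843 = -7850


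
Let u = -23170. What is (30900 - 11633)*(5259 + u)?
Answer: -345091237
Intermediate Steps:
(30900 - 11633)*(5259 + u) = (30900 - 11633)*(5259 - 23170) = 19267*(-17911) = -345091237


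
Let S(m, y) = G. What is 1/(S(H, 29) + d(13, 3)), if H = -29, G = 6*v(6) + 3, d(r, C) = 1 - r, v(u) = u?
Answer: 1/27 ≈ 0.037037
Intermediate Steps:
G = 39 (G = 6*6 + 3 = 36 + 3 = 39)
S(m, y) = 39
1/(S(H, 29) + d(13, 3)) = 1/(39 + (1 - 1*13)) = 1/(39 + (1 - 13)) = 1/(39 - 12) = 1/27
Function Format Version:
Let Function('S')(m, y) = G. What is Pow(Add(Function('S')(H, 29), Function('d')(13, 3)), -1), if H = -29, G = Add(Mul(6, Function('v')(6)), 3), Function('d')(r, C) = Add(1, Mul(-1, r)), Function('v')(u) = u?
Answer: Rational(1, 27) ≈ 0.037037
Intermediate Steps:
G = 39 (G = Add(Mul(6, 6), 3) = Add(36, 3) = 39)
Function('S')(m, y) = 39
Pow(Add(Function('S')(H, 29), Function('d')(13, 3)), -1) = Pow(Add(39, Add(1, Mul(-1, 13))), -1) = Pow(Add(39, Add(1, -13)), -1) = Pow(Add(39, -12), -1) = Pow(27, -1) = Rational(1, 27)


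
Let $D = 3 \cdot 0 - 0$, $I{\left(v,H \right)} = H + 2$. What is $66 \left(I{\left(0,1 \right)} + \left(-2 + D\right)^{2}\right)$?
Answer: $462$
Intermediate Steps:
$I{\left(v,H \right)} = 2 + H$
$D = 0$ ($D = 0 + 0 = 0$)
$66 \left(I{\left(0,1 \right)} + \left(-2 + D\right)^{2}\right) = 66 \left(\left(2 + 1\right) + \left(-2 + 0\right)^{2}\right) = 66 \left(3 + \left(-2\right)^{2}\right) = 66 \left(3 + 4\right) = 66 \cdot 7 = 462$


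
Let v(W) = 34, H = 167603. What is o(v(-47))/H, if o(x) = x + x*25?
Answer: 52/9859 ≈ 0.0052744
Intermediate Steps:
o(x) = 26*x (o(x) = x + 25*x = 26*x)
o(v(-47))/H = (26*34)/167603 = 884*(1/167603) = 52/9859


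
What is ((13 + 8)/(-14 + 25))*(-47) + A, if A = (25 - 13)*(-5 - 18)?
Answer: -4023/11 ≈ -365.73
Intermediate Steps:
A = -276 (A = 12*(-23) = -276)
((13 + 8)/(-14 + 25))*(-47) + A = ((13 + 8)/(-14 + 25))*(-47) - 276 = (21/11)*(-47) - 276 = -987/11 - 276 = -4023/11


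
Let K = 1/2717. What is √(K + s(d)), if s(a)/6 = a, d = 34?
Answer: √1505948873/2717 ≈ 14.283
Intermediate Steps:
s(a) = 6*a
K = 1/2717 ≈ 0.00036805
√(K + s(d)) = √(1/2717 + 6*34) = √(1/2717 + 204) = √(554269/2717) = √1505948873/2717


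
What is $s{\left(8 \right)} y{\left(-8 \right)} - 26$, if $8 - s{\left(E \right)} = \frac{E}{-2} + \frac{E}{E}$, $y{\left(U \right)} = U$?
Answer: $-114$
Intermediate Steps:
$s{\left(E \right)} = 7 + \frac{E}{2}$ ($s{\left(E \right)} = 8 - \left(\frac{E}{-2} + \frac{E}{E}\right) = 8 - \left(E \left(- \frac{1}{2}\right) + 1\right) = 8 - \left(- \frac{E}{2} + 1\right) = 8 - \left(1 - \frac{E}{2}\right) = 8 + \left(-1 + \frac{E}{2}\right) = 7 + \frac{E}{2}$)
$s{\left(8 \right)} y{\left(-8 \right)} - 26 = \left(7 + \frac{1}{2} \cdot 8\right) \left(-8\right) - 26 = \left(7 + 4\right) \left(-8\right) - 26 = 11 \left(-8\right) - 26 = -88 - 26 = -114$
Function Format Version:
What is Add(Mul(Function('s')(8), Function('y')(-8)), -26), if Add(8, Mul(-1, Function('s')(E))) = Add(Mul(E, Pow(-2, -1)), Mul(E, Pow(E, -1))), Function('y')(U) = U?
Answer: -114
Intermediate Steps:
Function('s')(E) = Add(7, Mul(Rational(1, 2), E)) (Function('s')(E) = Add(8, Mul(-1, Add(Mul(E, Pow(-2, -1)), Mul(E, Pow(E, -1))))) = Add(8, Mul(-1, Add(Mul(E, Rational(-1, 2)), 1))) = Add(8, Mul(-1, Add(Mul(Rational(-1, 2), E), 1))) = Add(8, Mul(-1, Add(1, Mul(Rational(-1, 2), E)))) = Add(8, Add(-1, Mul(Rational(1, 2), E))) = Add(7, Mul(Rational(1, 2), E)))
Add(Mul(Function('s')(8), Function('y')(-8)), -26) = Add(Mul(Add(7, Mul(Rational(1, 2), 8)), -8), -26) = Add(Mul(Add(7, 4), -8), -26) = Add(Mul(11, -8), -26) = Add(-88, -26) = -114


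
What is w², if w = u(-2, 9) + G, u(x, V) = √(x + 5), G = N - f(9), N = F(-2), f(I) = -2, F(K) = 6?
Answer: (8 + √3)² ≈ 94.713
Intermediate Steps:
N = 6
G = 8 (G = 6 - 1*(-2) = 6 + 2 = 8)
u(x, V) = √(5 + x)
w = 8 + √3 (w = √(5 - 2) + 8 = √3 + 8 = 8 + √3 ≈ 9.7321)
w² = (8 + √3)²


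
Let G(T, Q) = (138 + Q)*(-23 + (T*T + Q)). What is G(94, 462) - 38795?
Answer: 5526205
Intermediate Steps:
G(T, Q) = (138 + Q)*(-23 + Q + T**2) (G(T, Q) = (138 + Q)*(-23 + (T**2 + Q)) = (138 + Q)*(-23 + (Q + T**2)) = (138 + Q)*(-23 + Q + T**2))
G(94, 462) - 38795 = (-3174 + 462**2 + 115*462 + 138*94**2 + 462*94**2) - 38795 = (-3174 + 213444 + 53130 + 138*8836 + 462*8836) - 38795 = (-3174 + 213444 + 53130 + 1219368 + 4082232) - 38795 = 5565000 - 38795 = 5526205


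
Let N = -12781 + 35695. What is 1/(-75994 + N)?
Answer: -1/53080 ≈ -1.8839e-5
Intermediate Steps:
N = 22914
1/(-75994 + N) = 1/(-75994 + 22914) = 1/(-53080) = -1/53080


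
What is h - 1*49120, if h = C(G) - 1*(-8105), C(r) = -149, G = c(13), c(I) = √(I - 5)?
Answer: -41164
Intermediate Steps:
c(I) = √(-5 + I)
G = 2*√2 (G = √(-5 + 13) = √8 = 2*√2 ≈ 2.8284)
h = 7956 (h = -149 - 1*(-8105) = -149 + 8105 = 7956)
h - 1*49120 = 7956 - 1*49120 = 7956 - 49120 = -41164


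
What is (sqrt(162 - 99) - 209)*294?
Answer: -61446 + 882*sqrt(7) ≈ -59112.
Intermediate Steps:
(sqrt(162 - 99) - 209)*294 = (sqrt(63) - 209)*294 = (3*sqrt(7) - 209)*294 = (-209 + 3*sqrt(7))*294 = -61446 + 882*sqrt(7)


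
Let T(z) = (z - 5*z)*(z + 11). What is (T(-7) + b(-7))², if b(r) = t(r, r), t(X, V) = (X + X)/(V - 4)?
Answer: 1552516/121 ≈ 12831.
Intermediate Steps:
T(z) = -4*z*(11 + z) (T(z) = (-4*z)*(11 + z) = -4*z*(11 + z))
t(X, V) = 2*X/(-4 + V) (t(X, V) = (2*X)/(-4 + V) = 2*X/(-4 + V))
b(r) = 2*r/(-4 + r)
(T(-7) + b(-7))² = (-4*(-7)*(11 - 7) + 2*(-7)/(-4 - 7))² = (-4*(-7)*4 + 2*(-7)/(-11))² = (112 + 2*(-7)*(-1/11))² = (112 + 14/11)² = (1246/11)² = 1552516/121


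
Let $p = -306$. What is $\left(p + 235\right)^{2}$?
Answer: $5041$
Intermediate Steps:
$\left(p + 235\right)^{2} = \left(-306 + 235\right)^{2} = \left(-71\right)^{2} = 5041$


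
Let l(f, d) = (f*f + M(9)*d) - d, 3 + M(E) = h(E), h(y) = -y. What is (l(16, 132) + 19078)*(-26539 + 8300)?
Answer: -321334702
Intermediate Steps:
M(E) = -3 - E
l(f, d) = f² - 13*d (l(f, d) = (f*f + (-3 - 1*9)*d) - d = (f² + (-3 - 9)*d) - d = (f² - 12*d) - d = f² - 13*d)
(l(16, 132) + 19078)*(-26539 + 8300) = ((16² - 13*132) + 19078)*(-26539 + 8300) = ((256 - 1716) + 19078)*(-18239) = (-1460 + 19078)*(-18239) = 17618*(-18239) = -321334702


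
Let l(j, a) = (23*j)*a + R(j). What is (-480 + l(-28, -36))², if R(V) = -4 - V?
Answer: 516561984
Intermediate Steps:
l(j, a) = -4 - j + 23*a*j (l(j, a) = (23*j)*a + (-4 - j) = 23*a*j + (-4 - j) = -4 - j + 23*a*j)
(-480 + l(-28, -36))² = (-480 + (-4 - 1*(-28) + 23*(-36)*(-28)))² = (-480 + (-4 + 28 + 23184))² = (-480 + 23208)² = 22728² = 516561984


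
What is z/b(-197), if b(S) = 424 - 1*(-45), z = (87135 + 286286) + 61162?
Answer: 434583/469 ≈ 926.62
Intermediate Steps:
z = 434583 (z = 373421 + 61162 = 434583)
b(S) = 469 (b(S) = 424 + 45 = 469)
z/b(-197) = 434583/469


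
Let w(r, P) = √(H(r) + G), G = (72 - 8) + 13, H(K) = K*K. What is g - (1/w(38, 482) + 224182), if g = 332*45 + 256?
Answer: -8150455/39 ≈ -2.0899e+5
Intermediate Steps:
H(K) = K²
G = 77 (G = 64 + 13 = 77)
w(r, P) = √(77 + r²) (w(r, P) = √(r² + 77) = √(77 + r²))
g = 15196 (g = 14940 + 256 = 15196)
g - (1/w(38, 482) + 224182) = 15196 - (1/(√(77 + 38²)) + 224182) = 15196 - (1/(√(77 + 1444)) + 224182) = 15196 - (1/(√1521) + 224182) = 15196 - (1/39 + 224182) = 15196 - 1*8743099/39 = 15196 - 8743099/39 = -8150455/39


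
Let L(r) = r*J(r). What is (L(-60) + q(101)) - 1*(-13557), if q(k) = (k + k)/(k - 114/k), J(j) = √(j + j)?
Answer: 136769861/10087 - 120*I*√30 ≈ 13559.0 - 657.27*I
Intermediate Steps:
J(j) = √2*√j (J(j) = √(2*j) = √2*√j)
q(k) = 2*k/(k - 114/k) (q(k) = (2*k)/(k - 114/k) = 2*k/(k - 114/k))
L(r) = √2*r^(3/2) (L(r) = r*(√2*√r) = √2*r^(3/2))
(L(-60) + q(101)) - 1*(-13557) = (√2*(-60)^(3/2) + 2*101²/(-114 + 101²)) - 1*(-13557) = (√2*(-120*I*√15) + 2*10201/(-114 + 10201)) + 13557 = (-120*I*√30 + 2*10201/10087) + 13557 = (-120*I*√30 + 2*10201*(1/10087)) + 13557 = (-120*I*√30 + 20402/10087) + 13557 = (20402/10087 - 120*I*√30) + 13557 = 136769861/10087 - 120*I*√30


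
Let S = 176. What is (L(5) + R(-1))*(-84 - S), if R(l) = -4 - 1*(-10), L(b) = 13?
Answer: -4940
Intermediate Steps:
R(l) = 6 (R(l) = -4 + 10 = 6)
(L(5) + R(-1))*(-84 - S) = (13 + 6)*(-84 - 1*176) = 19*(-84 - 176) = 19*(-260) = -4940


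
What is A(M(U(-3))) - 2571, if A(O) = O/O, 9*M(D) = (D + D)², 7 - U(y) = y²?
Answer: -2570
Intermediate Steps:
U(y) = 7 - y²
M(D) = 4*D²/9 (M(D) = (D + D)²/9 = (2*D)²/9 = (4*D²)/9 = 4*D²/9)
A(O) = 1
A(M(U(-3))) - 2571 = 1 - 2571 = -2570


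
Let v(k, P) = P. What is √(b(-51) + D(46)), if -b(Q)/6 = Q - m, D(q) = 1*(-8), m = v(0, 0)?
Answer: √298 ≈ 17.263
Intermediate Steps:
m = 0
D(q) = -8
b(Q) = -6*Q (b(Q) = -6*(Q - 1*0) = -6*(Q + 0) = -6*Q)
√(b(-51) + D(46)) = √(-6*(-51) - 8) = √(306 - 8) = √298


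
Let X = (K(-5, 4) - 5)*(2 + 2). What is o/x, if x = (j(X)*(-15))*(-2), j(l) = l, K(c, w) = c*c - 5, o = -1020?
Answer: -17/30 ≈ -0.56667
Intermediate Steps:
K(c, w) = -5 + c² (K(c, w) = c² - 5 = -5 + c²)
X = 60 (X = ((-5 + (-5)²) - 5)*(2 + 2) = ((-5 + 25) - 5)*4 = (20 - 5)*4 = 15*4 = 60)
x = 1800 (x = (60*(-15))*(-2) = -900*(-2) = 1800)
o/x = -1020/1800 = -1020*1/1800 = -17/30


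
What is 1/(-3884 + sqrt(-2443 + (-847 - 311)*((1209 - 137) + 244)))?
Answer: -3884/16611827 - I*sqrt(1526371)/16611827 ≈ -0.00023381 - 7.4373e-5*I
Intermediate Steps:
1/(-3884 + sqrt(-2443 + (-847 - 311)*((1209 - 137) + 244))) = 1/(-3884 + sqrt(-2443 - 1158*(1072 + 244))) = 1/(-3884 + sqrt(-2443 - 1158*1316)) = 1/(-3884 + sqrt(-2443 - 1523928)) = 1/(-3884 + sqrt(-1526371)) = 1/(-3884 + I*sqrt(1526371))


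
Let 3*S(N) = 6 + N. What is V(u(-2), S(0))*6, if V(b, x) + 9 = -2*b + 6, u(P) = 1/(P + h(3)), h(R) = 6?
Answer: -21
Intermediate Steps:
S(N) = 2 + N/3 (S(N) = (6 + N)/3 = 2 + N/3)
u(P) = 1/(6 + P) (u(P) = 1/(P + 6) = 1/(6 + P))
V(b, x) = -3 - 2*b (V(b, x) = -9 + (-2*b + 6) = -9 + (6 - 2*b) = -3 - 2*b)
V(u(-2), S(0))*6 = (-3 - 2/(6 - 2))*6 = (-3 - 2/4)*6 = (-3 - 2*¼)*6 = (-3 - ½)*6 = -7/2*6 = -21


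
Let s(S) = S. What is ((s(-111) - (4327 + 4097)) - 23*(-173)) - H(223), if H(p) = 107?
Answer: -4663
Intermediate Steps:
((s(-111) - (4327 + 4097)) - 23*(-173)) - H(223) = ((-111 - (4327 + 4097)) - 23*(-173)) - 1*107 = ((-111 - 1*8424) + 3979) - 107 = ((-111 - 8424) + 3979) - 107 = (-8535 + 3979) - 107 = -4556 - 107 = -4663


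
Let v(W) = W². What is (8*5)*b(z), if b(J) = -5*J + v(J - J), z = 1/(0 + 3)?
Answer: -200/3 ≈ -66.667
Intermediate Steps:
z = ⅓ (z = 1/3 = ⅓ ≈ 0.33333)
b(J) = -5*J (b(J) = -5*J + (J - J)² = -5*J + 0² = -5*J + 0 = -5*J)
(8*5)*b(z) = (8*5)*(-5*⅓) = 40*(-5/3) = -200/3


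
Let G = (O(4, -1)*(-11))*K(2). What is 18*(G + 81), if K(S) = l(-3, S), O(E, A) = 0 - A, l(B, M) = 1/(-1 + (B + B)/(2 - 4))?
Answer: 1359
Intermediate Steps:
l(B, M) = 1/(-1 - B) (l(B, M) = 1/(-1 + (2*B)/(-2)) = 1/(-1 + (2*B)*(-1/2)) = 1/(-1 - B))
O(E, A) = -A
K(S) = 1/2 (K(S) = -1/(1 - 3) = -1/(-2) = -1*(-1/2) = 1/2)
G = -11/2 (G = (-1*(-1)*(-11))*(1/2) = (1*(-11))*(1/2) = -11*1/2 = -11/2 ≈ -5.5000)
18*(G + 81) = 18*(-11/2 + 81) = 18*(151/2) = 1359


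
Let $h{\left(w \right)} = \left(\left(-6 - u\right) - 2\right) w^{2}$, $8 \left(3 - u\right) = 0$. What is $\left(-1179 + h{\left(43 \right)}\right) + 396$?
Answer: $-21122$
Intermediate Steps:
$u = 3$ ($u = 3 - 0 = 3 + 0 = 3$)
$h{\left(w \right)} = - 11 w^{2}$ ($h{\left(w \right)} = \left(\left(-6 - 3\right) - 2\right) w^{2} = \left(-9 - 2\right) w^{2} = - 11 w^{2}$)
$\left(-1179 + h{\left(43 \right)}\right) + 396 = \left(-1179 - 11 \cdot 43^{2}\right) + 396 = \left(-1179 - 20339\right) + 396 = -21518 + 396 = -21122$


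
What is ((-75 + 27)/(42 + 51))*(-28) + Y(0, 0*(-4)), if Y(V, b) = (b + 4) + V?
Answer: 572/31 ≈ 18.452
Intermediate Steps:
Y(V, b) = 4 + V + b (Y(V, b) = (4 + b) + V = 4 + V + b)
((-75 + 27)/(42 + 51))*(-28) + Y(0, 0*(-4)) = ((-75 + 27)/(42 + 51))*(-28) + (4 + 0 + 0*(-4)) = -48/93*(-28) + (4 + 0 + 0) = -48*1/93*(-28) + 4 = -16/31*(-28) + 4 = 448/31 + 4 = 572/31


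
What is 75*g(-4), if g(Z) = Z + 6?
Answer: 150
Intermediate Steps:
g(Z) = 6 + Z
75*g(-4) = 75*(6 - 4) = 75*2 = 150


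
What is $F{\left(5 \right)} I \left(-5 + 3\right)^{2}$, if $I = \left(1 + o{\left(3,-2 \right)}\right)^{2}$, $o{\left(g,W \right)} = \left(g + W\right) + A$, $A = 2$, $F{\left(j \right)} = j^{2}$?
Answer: $1600$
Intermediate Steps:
$o{\left(g,W \right)} = 2 + W + g$ ($o{\left(g,W \right)} = \left(g + W\right) + 2 = \left(W + g\right) + 2 = 2 + W + g$)
$I = 16$ ($I = \left(1 + \left(2 - 2 + 3\right)\right)^{2} = \left(1 + 3\right)^{2} = 4^{2} = 16$)
$F{\left(5 \right)} I \left(-5 + 3\right)^{2} = 5^{2} \cdot 16 \left(-5 + 3\right)^{2} = 25 \cdot 16 \left(-2\right)^{2} = 400 \cdot 4 = 1600$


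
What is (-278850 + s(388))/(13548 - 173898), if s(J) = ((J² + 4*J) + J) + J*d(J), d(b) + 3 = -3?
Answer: 21449/26725 ≈ 0.80258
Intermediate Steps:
d(b) = -6 (d(b) = -3 - 3 = -6)
s(J) = J² - J (s(J) = ((J² + 4*J) + J) + J*(-6) = (J² + 5*J) - 6*J = J² - J)
(-278850 + s(388))/(13548 - 173898) = (-278850 + 388*(-1 + 388))/(13548 - 173898) = (-278850 + 388*387)/(-160350) = (-278850 + 150156)*(-1/160350) = -128694*(-1/160350) = 21449/26725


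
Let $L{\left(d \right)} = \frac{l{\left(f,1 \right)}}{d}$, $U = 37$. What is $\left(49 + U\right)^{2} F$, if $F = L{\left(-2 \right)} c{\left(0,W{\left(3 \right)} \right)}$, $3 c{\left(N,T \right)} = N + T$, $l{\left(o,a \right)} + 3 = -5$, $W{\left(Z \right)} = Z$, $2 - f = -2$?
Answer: $29584$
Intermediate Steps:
$f = 4$ ($f = 2 - -2 = 2 + 2 = 4$)
$l{\left(o,a \right)} = -8$ ($l{\left(o,a \right)} = -3 - 5 = -8$)
$c{\left(N,T \right)} = \frac{N}{3} + \frac{T}{3}$ ($c{\left(N,T \right)} = \frac{N + T}{3} = \frac{N}{3} + \frac{T}{3}$)
$L{\left(d \right)} = - \frac{8}{d}$
$F = 4$ ($F = - \frac{8}{-2} \left(\frac{1}{3} \cdot 0 + \frac{1}{3} \cdot 3\right) = \left(-8\right) \left(- \frac{1}{2}\right) \left(0 + 1\right) = 4 \cdot 1 = 4$)
$\left(49 + U\right)^{2} F = \left(49 + 37\right)^{2} \cdot 4 = 86^{2} \cdot 4 = 7396 \cdot 4 = 29584$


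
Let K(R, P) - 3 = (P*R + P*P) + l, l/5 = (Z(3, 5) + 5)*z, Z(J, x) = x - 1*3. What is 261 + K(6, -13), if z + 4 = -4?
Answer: 75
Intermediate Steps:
Z(J, x) = -3 + x (Z(J, x) = x - 3 = -3 + x)
z = -8 (z = -4 - 4 = -8)
l = -280 (l = 5*(((-3 + 5) + 5)*(-8)) = 5*((2 + 5)*(-8)) = 5*(7*(-8)) = 5*(-56) = -280)
K(R, P) = -277 + P² + P*R (K(R, P) = 3 + ((P*R + P*P) - 280) = 3 + ((P*R + P²) - 280) = 3 + ((P² + P*R) - 280) = 3 + (-280 + P² + P*R) = -277 + P² + P*R)
261 + K(6, -13) = 261 + (-277 + (-13)² - 13*6) = 261 + (-277 + 169 - 78) = 261 - 186 = 75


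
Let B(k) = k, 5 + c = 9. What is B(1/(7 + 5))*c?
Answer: ⅓ ≈ 0.33333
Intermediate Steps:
c = 4 (c = -5 + 9 = 4)
B(1/(7 + 5))*c = 4/(7 + 5) = 4/12 = (1/12)*4 = ⅓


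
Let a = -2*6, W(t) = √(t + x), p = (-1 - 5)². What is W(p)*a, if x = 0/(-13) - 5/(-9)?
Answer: -4*√329 ≈ -72.553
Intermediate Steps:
p = 36 (p = (-6)² = 36)
x = 5/9 (x = 0*(-1/13) - 5*(-⅑) = 0 + 5/9 = 5/9 ≈ 0.55556)
W(t) = √(5/9 + t) (W(t) = √(t + 5/9) = √(5/9 + t))
a = -12
W(p)*a = (√(5 + 9*36)/3)*(-12) = (√(5 + 324)/3)*(-12) = (√329/3)*(-12) = -4*√329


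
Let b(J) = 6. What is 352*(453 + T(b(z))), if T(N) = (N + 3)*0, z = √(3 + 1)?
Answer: 159456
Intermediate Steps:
z = 2 (z = √4 = 2)
T(N) = 0 (T(N) = (3 + N)*0 = 0)
352*(453 + T(b(z))) = 352*(453 + 0) = 352*453 = 159456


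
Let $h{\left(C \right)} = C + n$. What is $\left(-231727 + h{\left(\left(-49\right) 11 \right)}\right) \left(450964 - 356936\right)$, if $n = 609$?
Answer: $-21782244396$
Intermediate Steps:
$h{\left(C \right)} = 609 + C$ ($h{\left(C \right)} = C + 609 = 609 + C$)
$\left(-231727 + h{\left(\left(-49\right) 11 \right)}\right) \left(450964 - 356936\right) = \left(-231727 + \left(609 - 539\right)\right) \left(450964 - 356936\right) = \left(-231727 + \left(609 - 539\right)\right) 94028 = \left(-231727 + 70\right) 94028 = \left(-231657\right) 94028 = -21782244396$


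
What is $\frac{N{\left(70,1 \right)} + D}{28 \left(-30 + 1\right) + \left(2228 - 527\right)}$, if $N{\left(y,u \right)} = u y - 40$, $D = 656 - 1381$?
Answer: $- \frac{695}{889} \approx -0.78178$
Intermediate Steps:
$D = -725$ ($D = 656 - 1381 = -725$)
$N{\left(y,u \right)} = -40 + u y$
$\frac{N{\left(70,1 \right)} + D}{28 \left(-30 + 1\right) + \left(2228 - 527\right)} = \frac{\left(-40 + 1 \cdot 70\right) - 725}{28 \left(-30 + 1\right) + \left(2228 - 527\right)} = \frac{\left(-40 + 70\right) - 725}{28 \left(-29\right) + \left(2228 - 527\right)} = \frac{30 - 725}{-812 + 1701} = - \frac{695}{889}$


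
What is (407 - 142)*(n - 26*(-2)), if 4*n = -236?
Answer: -1855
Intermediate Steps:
n = -59 (n = (1/4)*(-236) = -59)
(407 - 142)*(n - 26*(-2)) = (407 - 142)*(-59 - 26*(-2)) = 265*(-59 + 52) = 265*(-7) = -1855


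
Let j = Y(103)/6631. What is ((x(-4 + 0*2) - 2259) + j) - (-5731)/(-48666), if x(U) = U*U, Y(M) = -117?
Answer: -723869319961/322704246 ≈ -2243.1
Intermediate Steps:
x(U) = U²
j = -117/6631 ≈ -0.017644
((x(-4 + 0*2) - 2259) + j) - (-5731)/(-48666) = (((-4 + 0*2)² - 2259) - 117/6631) - (-5731)/(-48666) = (((-4 + 0)² - 2259) - 117/6631) - (-5731)*(-1)/48666 = (((-4)² - 2259) - 117/6631) - 1*5731/48666 = ((16 - 2259) - 117/6631) - 5731/48666 = (-2243 - 117/6631) - 5731/48666 = -14873450/6631 - 5731/48666 = -723869319961/322704246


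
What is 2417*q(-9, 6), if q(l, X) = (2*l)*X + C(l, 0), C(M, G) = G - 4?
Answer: -270704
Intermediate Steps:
C(M, G) = -4 + G
q(l, X) = -4 + 2*X*l (q(l, X) = (2*l)*X + (-4 + 0) = 2*X*l - 4 = -4 + 2*X*l)
2417*q(-9, 6) = 2417*(-4 + 2*6*(-9)) = 2417*(-4 - 108) = 2417*(-112) = -270704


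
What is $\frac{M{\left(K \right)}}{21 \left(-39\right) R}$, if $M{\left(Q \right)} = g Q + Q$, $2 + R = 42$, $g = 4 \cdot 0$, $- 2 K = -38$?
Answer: $- \frac{19}{32760} \approx -0.00057998$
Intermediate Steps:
$K = 19$ ($K = \left(- \frac{1}{2}\right) \left(-38\right) = 19$)
$g = 0$
$R = 40$ ($R = -2 + 42 = 40$)
$M{\left(Q \right)} = Q$ ($M{\left(Q \right)} = 0 Q + Q = 0 + Q = Q$)
$\frac{M{\left(K \right)}}{21 \left(-39\right) R} = \frac{19}{21 \left(-39\right) 40} = \frac{19}{\left(-819\right) 40} = \frac{19}{-32760} = 19 \left(- \frac{1}{32760}\right) = - \frac{19}{32760}$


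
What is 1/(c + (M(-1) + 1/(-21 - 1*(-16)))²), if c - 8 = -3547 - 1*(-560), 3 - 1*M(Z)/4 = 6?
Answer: -25/70754 ≈ -0.00035334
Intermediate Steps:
M(Z) = -12 (M(Z) = 12 - 4*6 = 12 - 24 = -12)
c = -2979 (c = 8 + (-3547 - 1*(-560)) = 8 + (-3547 + 560) = 8 - 2987 = -2979)
1/(c + (M(-1) + 1/(-21 - 1*(-16)))²) = 1/(-2979 + (-12 + 1/(-21 - 1*(-16)))²) = 1/(-2979 + (-12 + 1/(-21 + 16))²) = 1/(-2979 + (-12 + 1/(-5))²) = 1/(-2979 + (-12 + 1*(-⅕))²) = 1/(-2979 + (-12 - ⅕)²) = 1/(-2979 + (-61/5)²) = 1/(-2979 + 3721/25) = 1/(-70754/25) = -25/70754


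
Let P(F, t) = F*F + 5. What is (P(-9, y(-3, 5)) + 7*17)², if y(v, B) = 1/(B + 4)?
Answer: 42025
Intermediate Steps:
y(v, B) = 1/(4 + B)
P(F, t) = 5 + F² (P(F, t) = F² + 5 = 5 + F²)
(P(-9, y(-3, 5)) + 7*17)² = ((5 + (-9)²) + 7*17)² = ((5 + 81) + 119)² = (86 + 119)² = 205² = 42025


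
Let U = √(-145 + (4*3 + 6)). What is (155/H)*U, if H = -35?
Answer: -31*I*√127/7 ≈ -49.907*I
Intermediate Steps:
U = I*√127 (U = √(-145 + (12 + 6)) = √(-145 + 18) = √(-127) = I*√127 ≈ 11.269*I)
(155/H)*U = (155/(-35))*(I*√127) = (155*(-1/35))*(I*√127) = -31*I*√127/7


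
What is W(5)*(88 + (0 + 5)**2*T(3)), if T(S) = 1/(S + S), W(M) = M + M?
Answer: 2765/3 ≈ 921.67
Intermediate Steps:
W(M) = 2*M
T(S) = 1/(2*S)
W(5)*(88 + (0 + 5)**2*T(3)) = (2*5)*(88 + (0 + 5)**2*((1/2)/3)) = 10*(88 + 5**2*((1/2)*(1/3))) = 10*(88 + 25*(1/6)) = 10*(88 + 25/6) = 10*(553/6) = 2765/3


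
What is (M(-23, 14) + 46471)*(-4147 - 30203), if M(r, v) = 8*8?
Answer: -1598477250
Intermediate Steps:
M(r, v) = 64
(M(-23, 14) + 46471)*(-4147 - 30203) = (64 + 46471)*(-4147 - 30203) = 46535*(-34350) = -1598477250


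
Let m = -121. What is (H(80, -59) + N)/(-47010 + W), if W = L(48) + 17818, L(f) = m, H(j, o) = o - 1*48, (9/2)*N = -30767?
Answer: 62497/263817 ≈ 0.23690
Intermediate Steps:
N = -61534/9 (N = (2/9)*(-30767) = -61534/9 ≈ -6837.1)
H(j, o) = -48 + o (H(j, o) = o - 48 = -48 + o)
L(f) = -121
W = 17697 (W = -121 + 17818 = 17697)
(H(80, -59) + N)/(-47010 + W) = ((-48 - 59) - 61534/9)/(-47010 + 17697) = (-107 - 61534/9)/(-29313) = -62497/9*(-1/29313) = 62497/263817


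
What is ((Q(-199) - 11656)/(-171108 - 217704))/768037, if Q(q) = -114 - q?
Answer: 203/5238982492 ≈ 3.8748e-8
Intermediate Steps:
((Q(-199) - 11656)/(-171108 - 217704))/768037 = (((-114 - 1*(-199)) - 11656)/(-171108 - 217704))/768037 = (((-114 + 199) - 11656)/(-388812))*(1/768037) = ((85 - 11656)*(-1/388812))*(1/768037) = -11571*(-1/388812)*(1/768037) = (3857/129604)*(1/768037) = 203/5238982492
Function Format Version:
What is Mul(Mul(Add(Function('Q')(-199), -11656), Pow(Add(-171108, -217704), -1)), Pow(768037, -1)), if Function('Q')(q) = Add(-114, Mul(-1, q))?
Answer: Rational(203, 5238982492) ≈ 3.8748e-8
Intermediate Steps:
Mul(Mul(Add(Function('Q')(-199), -11656), Pow(Add(-171108, -217704), -1)), Pow(768037, -1)) = Mul(Mul(Add(Add(-114, Mul(-1, -199)), -11656), Pow(Add(-171108, -217704), -1)), Pow(768037, -1)) = Mul(Mul(Add(Add(-114, 199), -11656), Pow(-388812, -1)), Rational(1, 768037)) = Mul(Mul(Add(85, -11656), Rational(-1, 388812)), Rational(1, 768037)) = Mul(Mul(-11571, Rational(-1, 388812)), Rational(1, 768037)) = Mul(Rational(3857, 129604), Rational(1, 768037)) = Rational(203, 5238982492)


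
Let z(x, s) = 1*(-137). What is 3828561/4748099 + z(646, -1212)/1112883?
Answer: 4260089961800/5284078659417 ≈ 0.80621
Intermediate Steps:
z(x, s) = -137
3828561/4748099 + z(646, -1212)/1112883 = 3828561/4748099 - 137/1112883 = 4260089961800/5284078659417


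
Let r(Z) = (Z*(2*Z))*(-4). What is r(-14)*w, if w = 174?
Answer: -272832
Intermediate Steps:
r(Z) = -8*Z² (r(Z) = (2*Z²)*(-4) = -8*Z²)
r(-14)*w = -8*(-14)²*174 = -8*196*174 = -1568*174 = -272832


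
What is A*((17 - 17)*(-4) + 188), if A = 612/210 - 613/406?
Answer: 267994/1015 ≈ 264.03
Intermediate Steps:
A = 2851/2030 (A = 612*(1/210) - 613*1/406 = 102/35 - 613/406 = 2851/2030 ≈ 1.4044)
A*((17 - 17)*(-4) + 188) = 2851*((17 - 17)*(-4) + 188)/2030 = 2851*(0*(-4) + 188)/2030 = 2851*(0 + 188)/2030 = (2851/2030)*188 = 267994/1015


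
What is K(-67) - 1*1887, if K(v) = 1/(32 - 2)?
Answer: -56609/30 ≈ -1887.0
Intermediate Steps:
K(v) = 1/30
K(-67) - 1*1887 = 1/30 - 1*1887 = 1/30 - 1887 = -56609/30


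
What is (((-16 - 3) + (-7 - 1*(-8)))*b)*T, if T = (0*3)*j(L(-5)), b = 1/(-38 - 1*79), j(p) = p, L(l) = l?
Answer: 0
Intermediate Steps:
b = -1/117 (b = 1/(-38 - 79) = 1/(-117) = -1/117 ≈ -0.0085470)
T = 0 (T = (0*3)*(-5) = 0*(-5) = 0)
(((-16 - 3) + (-7 - 1*(-8)))*b)*T = (((-16 - 3) + (-7 - 1*(-8)))*(-1/117))*0 = ((-19 + (-7 + 8))*(-1/117))*0 = ((-19 + 1)*(-1/117))*0 = -18*(-1/117)*0 = (2/13)*0 = 0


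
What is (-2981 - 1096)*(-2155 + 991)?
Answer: 4745628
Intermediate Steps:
(-2981 - 1096)*(-2155 + 991) = -4077*(-1164) = 4745628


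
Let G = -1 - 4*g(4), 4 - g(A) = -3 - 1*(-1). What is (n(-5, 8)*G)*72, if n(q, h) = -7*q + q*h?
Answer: 9000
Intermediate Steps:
g(A) = 6 (g(A) = 4 - (-3 - 1*(-1)) = 4 - (-3 + 1) = 4 - 1*(-2) = 4 + 2 = 6)
G = -25 (G = -1 - 4*6 = -1 - 24 = -25)
n(q, h) = -7*q + h*q
(n(-5, 8)*G)*72 = (-5*(-7 + 8)*(-25))*72 = (-5*1*(-25))*72 = -5*(-25)*72 = 125*72 = 9000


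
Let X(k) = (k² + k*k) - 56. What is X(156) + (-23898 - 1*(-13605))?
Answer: 38323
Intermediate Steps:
X(k) = -56 + 2*k² (X(k) = (k² + k²) - 56 = 2*k² - 56 = -56 + 2*k²)
X(156) + (-23898 - 1*(-13605)) = (-56 + 2*156²) + (-23898 - 1*(-13605)) = (-56 + 2*24336) + (-23898 + 13605) = (-56 + 48672) - 10293 = 48616 - 10293 = 38323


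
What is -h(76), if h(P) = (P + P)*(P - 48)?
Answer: -4256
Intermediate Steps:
h(P) = 2*P*(-48 + P) (h(P) = (2*P)*(-48 + P) = 2*P*(-48 + P))
-h(76) = -2*76*(-48 + 76) = -2*76*28 = -1*4256 = -4256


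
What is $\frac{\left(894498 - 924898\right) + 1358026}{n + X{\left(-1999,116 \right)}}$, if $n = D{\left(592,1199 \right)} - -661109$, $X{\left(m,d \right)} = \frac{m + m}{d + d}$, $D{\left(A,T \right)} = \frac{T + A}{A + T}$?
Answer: $\frac{154004616}{76686761} \approx 2.0082$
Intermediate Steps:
$D{\left(A,T \right)} = 1$ ($D{\left(A,T \right)} = \frac{A + T}{A + T} = 1$)
$X{\left(m,d \right)} = \frac{m}{d}$ ($X{\left(m,d \right)} = \frac{2 m}{2 d} = 2 m \frac{1}{2 d} = \frac{m}{d}$)
$n = 661110$ ($n = 1 - -661109 = 1 + 661109 = 661110$)
$\frac{\left(894498 - 924898\right) + 1358026}{n + X{\left(-1999,116 \right)}} = \frac{\left(894498 - 924898\right) + 1358026}{661110 - \frac{1999}{116}} = \frac{-30400 + 1358026}{661110 - \frac{1999}{116}} = \frac{1327626}{\frac{76686761}{116}} = 1327626 \cdot \frac{116}{76686761} = \frac{154004616}{76686761}$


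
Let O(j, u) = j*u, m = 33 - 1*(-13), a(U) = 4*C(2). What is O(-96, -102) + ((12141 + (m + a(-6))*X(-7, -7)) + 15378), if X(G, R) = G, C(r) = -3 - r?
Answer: 37129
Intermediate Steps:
a(U) = -20 (a(U) = 4*(-3 - 1*2) = 4*(-3 - 2) = 4*(-5) = -20)
m = 46 (m = 33 + 13 = 46)
O(-96, -102) + ((12141 + (m + a(-6))*X(-7, -7)) + 15378) = -96*(-102) + ((12141 + (46 - 20)*(-7)) + 15378) = 9792 + ((12141 + 26*(-7)) + 15378) = 9792 + ((12141 - 182) + 15378) = 9792 + (11959 + 15378) = 9792 + 27337 = 37129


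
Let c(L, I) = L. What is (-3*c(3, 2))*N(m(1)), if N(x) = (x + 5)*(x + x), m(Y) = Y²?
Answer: -108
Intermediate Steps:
N(x) = 2*x*(5 + x) (N(x) = (5 + x)*(2*x) = 2*x*(5 + x))
(-3*c(3, 2))*N(m(1)) = (-3*3)*(2*1²*(5 + 1²)) = -18*(5 + 1) = -18*6 = -9*12 = -108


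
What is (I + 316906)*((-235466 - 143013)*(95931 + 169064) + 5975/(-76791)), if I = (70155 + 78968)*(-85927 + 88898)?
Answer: -1138220375408749894687890/25597 ≈ -4.4467e+19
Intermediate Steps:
I = 443044433 (I = 149123*2971 = 443044433)
(I + 316906)*((-235466 - 143013)*(95931 + 169064) + 5975/(-76791)) = (443044433 + 316906)*((-235466 - 143013)*(95931 + 169064) + 5975/(-76791)) = 443361339*(-378479*264995 + 5975*(-1/76791)) = 443361339*(-100295042605 - 5975/76791) = 443361339*(-7701756616686530/76791) = -1138220375408749894687890/25597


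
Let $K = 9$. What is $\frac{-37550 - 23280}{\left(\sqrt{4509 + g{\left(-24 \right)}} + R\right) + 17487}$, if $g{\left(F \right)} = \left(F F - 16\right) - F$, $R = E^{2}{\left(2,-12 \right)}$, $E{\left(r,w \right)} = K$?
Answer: $- \frac{152665920}{44089933} + \frac{8690 \sqrt{5093}}{44089933} \approx -3.4485$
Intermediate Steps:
$E{\left(r,w \right)} = 9$
$R = 81$ ($R = 9^{2} = 81$)
$g{\left(F \right)} = -16 + F^{2} - F$ ($g{\left(F \right)} = \left(F^{2} - 16\right) - F = \left(-16 + F^{2}\right) - F = -16 + F^{2} - F$)
$\frac{-37550 - 23280}{\left(\sqrt{4509 + g{\left(-24 \right)}} + R\right) + 17487} = \frac{-37550 - 23280}{\left(\sqrt{4509 - \left(-8 - 576\right)} + 81\right) + 17487} = - \frac{60830}{\left(\sqrt{4509 + \left(-16 + 576 + 24\right)} + 81\right) + 17487} = - \frac{60830}{\left(\sqrt{4509 + 584} + 81\right) + 17487} = - \frac{60830}{\left(\sqrt{5093} + 81\right) + 17487} = - \frac{60830}{\left(81 + \sqrt{5093}\right) + 17487} = - \frac{60830}{17568 + \sqrt{5093}}$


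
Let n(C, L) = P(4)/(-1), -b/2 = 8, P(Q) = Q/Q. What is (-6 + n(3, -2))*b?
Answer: 112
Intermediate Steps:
P(Q) = 1
b = -16 (b = -2*8 = -16)
n(C, L) = -1 (n(C, L) = 1/(-1) = 1*(-1) = -1)
(-6 + n(3, -2))*b = (-6 - 1)*(-16) = -7*(-16) = 112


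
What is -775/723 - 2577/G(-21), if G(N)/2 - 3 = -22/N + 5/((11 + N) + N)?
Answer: -1216845821/3658380 ≈ -332.62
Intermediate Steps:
G(N) = 6 - 44/N + 10/(11 + 2*N) (G(N) = 6 + 2*(-22/N + 5/((11 + N) + N)) = 6 + 2*(-22/N + 5/(11 + 2*N)) = 6 + (-44/N + 10/(11 + 2*N)) = 6 - 44/N + 10/(11 + 2*N))
-775/723 - 2577/G(-21) = -775/723 - 2577*(-21*(11 + 2*(-21))/(4*(-121 - 3*(-21) + 3*(-21)²))) = -775*1/723 - 2577*(-21*(11 - 42)/(4*(-121 + 63 + 3*441))) = -775/723 - 2577*651/(4*(-121 + 63 + 1323)) = -775/723 - 2577/(4*(-1/21)*(-1/31)*1265) = -775/723 - 2577/5060/651 = -775/723 - 2577*651/5060 = -775/723 - 1677627/5060 = -1216845821/3658380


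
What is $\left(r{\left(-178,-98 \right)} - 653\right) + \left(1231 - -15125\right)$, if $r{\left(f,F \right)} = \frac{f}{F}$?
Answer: $\frac{769536}{49} \approx 15705.0$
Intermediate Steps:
$\left(r{\left(-178,-98 \right)} - 653\right) + \left(1231 - -15125\right) = \left(- \frac{178}{-98} - 653\right) + \left(1231 - -15125\right) = \left(\left(-178\right) \left(- \frac{1}{98}\right) - 653\right) + \left(1231 + 15125\right) = \left(\frac{89}{49} - 653\right) + 16356 = - \frac{31908}{49} + 16356 = \frac{769536}{49}$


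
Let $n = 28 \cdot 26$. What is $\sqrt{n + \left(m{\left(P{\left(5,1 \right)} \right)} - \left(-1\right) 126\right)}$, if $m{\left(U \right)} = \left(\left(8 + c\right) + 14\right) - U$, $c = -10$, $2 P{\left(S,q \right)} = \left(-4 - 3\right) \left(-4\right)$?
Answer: $2 \sqrt{213} \approx 29.189$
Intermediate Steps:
$P{\left(S,q \right)} = 14$ ($P{\left(S,q \right)} = \frac{\left(-4 - 3\right) \left(-4\right)}{2} = \frac{\left(-7\right) \left(-4\right)}{2} = \frac{1}{2} \cdot 28 = 14$)
$m{\left(U \right)} = 12 - U$ ($m{\left(U \right)} = \left(\left(8 - 10\right) + 14\right) - U = \left(-2 + 14\right) - U = 12 - U$)
$n = 728$
$\sqrt{n + \left(m{\left(P{\left(5,1 \right)} \right)} - \left(-1\right) 126\right)} = \sqrt{728 + \left(\left(12 - 14\right) - \left(-1\right) 126\right)} = \sqrt{728 + \left(\left(12 - 14\right) - -126\right)} = \sqrt{728 + \left(-2 + 126\right)} = \sqrt{728 + 124} = \sqrt{852} = 2 \sqrt{213}$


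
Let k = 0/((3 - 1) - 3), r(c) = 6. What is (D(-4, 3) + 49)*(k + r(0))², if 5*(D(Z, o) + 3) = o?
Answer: 8388/5 ≈ 1677.6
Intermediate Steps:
D(Z, o) = -3 + o/5
k = 0 (k = 0/(2 - 3) = 0/(-1) = 0*(-1) = 0)
(D(-4, 3) + 49)*(k + r(0))² = ((-3 + (⅕)*3) + 49)*(0 + 6)² = ((-3 + ⅗) + 49)*6² = (-12/5 + 49)*36 = (233/5)*36 = 8388/5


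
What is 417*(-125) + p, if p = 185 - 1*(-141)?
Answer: -51799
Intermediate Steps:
p = 326 (p = 185 + 141 = 326)
417*(-125) + p = 417*(-125) + 326 = -52125 + 326 = -51799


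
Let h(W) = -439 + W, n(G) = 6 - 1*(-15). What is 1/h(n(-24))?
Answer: -1/418 ≈ -0.0023923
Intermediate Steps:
n(G) = 21 (n(G) = 6 + 15 = 21)
1/h(n(-24)) = 1/(-439 + 21) = 1/(-418) = -1/418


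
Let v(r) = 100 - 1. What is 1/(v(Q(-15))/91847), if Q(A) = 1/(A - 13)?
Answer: 91847/99 ≈ 927.75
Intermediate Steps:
Q(A) = 1/(-13 + A)
v(r) = 99
1/(v(Q(-15))/91847) = 1/(99/91847) = 91847/99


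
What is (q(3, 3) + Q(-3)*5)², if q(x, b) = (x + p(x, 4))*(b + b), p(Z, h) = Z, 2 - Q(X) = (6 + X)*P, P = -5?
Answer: 14641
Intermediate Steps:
Q(X) = 32 + 5*X (Q(X) = 2 - (6 + X)*(-5) = 2 - (-30 - 5*X) = 2 + (30 + 5*X) = 32 + 5*X)
q(x, b) = 4*b*x (q(x, b) = (x + x)*(b + b) = (2*x)*(2*b) = 4*b*x)
(q(3, 3) + Q(-3)*5)² = (4*3*3 + (32 + 5*(-3))*5)² = (36 + (32 - 15)*5)² = (36 + 17*5)² = (36 + 85)² = 121² = 14641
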